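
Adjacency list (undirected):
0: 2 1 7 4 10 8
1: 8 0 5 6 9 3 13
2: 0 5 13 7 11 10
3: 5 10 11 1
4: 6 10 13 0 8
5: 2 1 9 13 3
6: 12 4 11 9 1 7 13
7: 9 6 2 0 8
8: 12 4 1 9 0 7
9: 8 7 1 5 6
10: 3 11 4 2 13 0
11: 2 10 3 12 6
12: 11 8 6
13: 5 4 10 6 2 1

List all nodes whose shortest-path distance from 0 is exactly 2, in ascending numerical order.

3, 5, 6, 9, 11, 12, 13

Level 0: 0
Level 1: 1, 2, 4, 7, 8, 10
Level 2: 3, 5, 6, 9, 11, 12, 13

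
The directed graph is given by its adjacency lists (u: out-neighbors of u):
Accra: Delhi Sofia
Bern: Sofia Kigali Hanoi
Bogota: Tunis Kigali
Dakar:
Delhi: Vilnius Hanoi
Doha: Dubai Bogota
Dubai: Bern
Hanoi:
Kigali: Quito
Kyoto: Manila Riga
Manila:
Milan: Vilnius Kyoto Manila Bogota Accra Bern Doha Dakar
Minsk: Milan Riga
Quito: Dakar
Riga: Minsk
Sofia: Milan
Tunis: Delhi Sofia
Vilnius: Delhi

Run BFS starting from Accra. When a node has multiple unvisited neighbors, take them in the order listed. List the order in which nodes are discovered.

Visit Accra; enqueue Delhi, Sofia → queue [Delhi, Sofia]
Visit Delhi; enqueue Vilnius, Hanoi → queue [Sofia, Vilnius, Hanoi]
Visit Sofia; enqueue Milan → queue [Vilnius, Hanoi, Milan]
Visit Vilnius → queue [Hanoi, Milan]
Visit Hanoi → queue [Milan]
Visit Milan; enqueue Kyoto, Manila, Bogota, Bern, Doha, Dakar → queue [Kyoto, Manila, Bogota, Bern, Doha, Dakar]
Visit Kyoto; enqueue Riga → queue [Manila, Bogota, Bern, Doha, Dakar, Riga]
Visit Manila → queue [Bogota, Bern, Doha, Dakar, Riga]
Visit Bogota; enqueue Tunis, Kigali → queue [Bern, Doha, Dakar, Riga, Tunis, Kigali]
Visit Bern → queue [Doha, Dakar, Riga, Tunis, Kigali]
Visit Doha; enqueue Dubai → queue [Dakar, Riga, Tunis, Kigali, Dubai]
Visit Dakar → queue [Riga, Tunis, Kigali, Dubai]
Visit Riga; enqueue Minsk → queue [Tunis, Kigali, Dubai, Minsk]
Visit Tunis → queue [Kigali, Dubai, Minsk]
Visit Kigali; enqueue Quito → queue [Dubai, Minsk, Quito]
Visit Dubai → queue [Minsk, Quito]
Visit Minsk → queue [Quito]
Visit Quito → queue []

Accra -> Delhi -> Sofia -> Vilnius -> Hanoi -> Milan -> Kyoto -> Manila -> Bogota -> Bern -> Doha -> Dakar -> Riga -> Tunis -> Kigali -> Dubai -> Minsk -> Quito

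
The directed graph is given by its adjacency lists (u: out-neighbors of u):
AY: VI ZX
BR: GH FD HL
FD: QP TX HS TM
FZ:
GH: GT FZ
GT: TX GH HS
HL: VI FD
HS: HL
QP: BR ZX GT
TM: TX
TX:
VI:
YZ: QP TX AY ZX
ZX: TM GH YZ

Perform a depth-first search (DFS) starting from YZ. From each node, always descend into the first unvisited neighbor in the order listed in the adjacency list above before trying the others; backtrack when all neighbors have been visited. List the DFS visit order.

Visit YZ
YZ → QP
QP → BR
BR → GH
GH → GT
GT → TX
GT → HS
HS → HL
HL → VI
HL → FD
FD → TM
GH → FZ
QP → ZX
YZ → AY

YZ QP BR GH GT TX HS HL VI FD TM FZ ZX AY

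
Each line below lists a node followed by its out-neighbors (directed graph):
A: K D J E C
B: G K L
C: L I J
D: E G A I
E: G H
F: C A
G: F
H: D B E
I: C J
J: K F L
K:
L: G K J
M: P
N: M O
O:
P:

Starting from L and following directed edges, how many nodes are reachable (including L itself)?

12

BFS from L visits: L, G, J, K, F, A, C, D, E, I, H, B
Reachable nodes: 12 of 16 total.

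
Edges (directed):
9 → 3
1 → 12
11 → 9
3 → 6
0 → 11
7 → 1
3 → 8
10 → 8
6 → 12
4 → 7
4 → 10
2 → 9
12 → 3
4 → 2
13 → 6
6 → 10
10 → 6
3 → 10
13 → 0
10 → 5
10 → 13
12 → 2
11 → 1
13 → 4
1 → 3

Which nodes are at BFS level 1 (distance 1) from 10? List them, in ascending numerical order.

5, 6, 8, 13

Level 0: 10
Level 1: 5, 6, 8, 13
Level 2: 0, 4, 12
Level 3: 2, 3, 7, 11
Level 4: 1, 9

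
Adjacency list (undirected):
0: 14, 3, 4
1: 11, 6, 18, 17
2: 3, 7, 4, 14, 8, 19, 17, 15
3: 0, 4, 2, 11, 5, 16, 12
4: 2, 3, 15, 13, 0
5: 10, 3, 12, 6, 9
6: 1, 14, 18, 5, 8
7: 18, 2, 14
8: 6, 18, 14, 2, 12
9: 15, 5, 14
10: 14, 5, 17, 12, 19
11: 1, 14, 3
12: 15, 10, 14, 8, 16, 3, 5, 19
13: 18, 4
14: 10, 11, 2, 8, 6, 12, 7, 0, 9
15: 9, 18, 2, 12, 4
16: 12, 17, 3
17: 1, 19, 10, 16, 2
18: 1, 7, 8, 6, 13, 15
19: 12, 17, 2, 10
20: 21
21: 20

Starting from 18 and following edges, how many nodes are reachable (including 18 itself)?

20

BFS from 18 visits: 18, 1, 7, 8, 6, 13, 15, 11, 17, 2, 14, 12, 5, 4, 9, 3, 19, 10, 16, 0
Reachable nodes: 20 of 22 total.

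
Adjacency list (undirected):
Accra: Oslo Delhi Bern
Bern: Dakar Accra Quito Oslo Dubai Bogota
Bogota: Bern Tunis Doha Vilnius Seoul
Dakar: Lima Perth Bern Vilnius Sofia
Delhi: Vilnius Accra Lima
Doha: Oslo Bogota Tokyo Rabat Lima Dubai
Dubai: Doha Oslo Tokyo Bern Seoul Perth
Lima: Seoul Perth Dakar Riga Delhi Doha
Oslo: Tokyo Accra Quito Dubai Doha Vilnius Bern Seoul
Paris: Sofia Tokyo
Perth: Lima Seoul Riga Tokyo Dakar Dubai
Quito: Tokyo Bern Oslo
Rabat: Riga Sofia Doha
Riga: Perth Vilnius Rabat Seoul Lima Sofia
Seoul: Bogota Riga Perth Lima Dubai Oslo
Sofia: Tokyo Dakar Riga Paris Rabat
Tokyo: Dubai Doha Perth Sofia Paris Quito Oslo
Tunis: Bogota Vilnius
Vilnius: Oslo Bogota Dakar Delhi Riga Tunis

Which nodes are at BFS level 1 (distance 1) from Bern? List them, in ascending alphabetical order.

Level 0: Bern
Level 1: Accra, Bogota, Dakar, Dubai, Oslo, Quito
Level 2: Delhi, Doha, Lima, Perth, Seoul, Sofia, Tokyo, Tunis, Vilnius
Level 3: Paris, Rabat, Riga

Accra, Bogota, Dakar, Dubai, Oslo, Quito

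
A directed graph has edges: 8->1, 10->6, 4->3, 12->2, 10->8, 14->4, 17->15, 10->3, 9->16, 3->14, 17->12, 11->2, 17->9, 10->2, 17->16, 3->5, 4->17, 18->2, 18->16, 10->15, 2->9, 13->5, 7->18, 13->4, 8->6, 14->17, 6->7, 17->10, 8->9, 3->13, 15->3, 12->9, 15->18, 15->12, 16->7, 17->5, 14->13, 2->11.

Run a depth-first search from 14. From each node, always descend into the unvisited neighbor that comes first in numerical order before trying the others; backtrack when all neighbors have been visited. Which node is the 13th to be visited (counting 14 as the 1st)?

10

Visit 14
14 → 4
4 → 3
3 → 5
3 → 13
4 → 17
17 → 9
9 → 16
16 → 7
7 → 18
18 → 2
2 → 11
17 → 10
10 → 6
10 → 8
8 → 1
10 → 15
15 → 12

Visit order: 14, 4, 3, 5, 13, 17, 9, 16, 7, 18, 2, 11, 10, 6, 8, 1, 15, 12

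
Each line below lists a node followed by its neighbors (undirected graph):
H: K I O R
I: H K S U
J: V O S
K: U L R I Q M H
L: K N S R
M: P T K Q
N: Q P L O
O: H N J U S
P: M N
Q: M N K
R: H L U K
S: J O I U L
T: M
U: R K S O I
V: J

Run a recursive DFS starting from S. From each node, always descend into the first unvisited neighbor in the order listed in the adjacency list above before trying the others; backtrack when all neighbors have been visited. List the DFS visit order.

S → J → V → O → H → K → U → R → L → N → Q → M → P → T → I

Visit S
S → J
J → V
J → O
O → H
H → K
K → U
U → R
R → L
L → N
N → Q
Q → M
M → P
M → T
U → I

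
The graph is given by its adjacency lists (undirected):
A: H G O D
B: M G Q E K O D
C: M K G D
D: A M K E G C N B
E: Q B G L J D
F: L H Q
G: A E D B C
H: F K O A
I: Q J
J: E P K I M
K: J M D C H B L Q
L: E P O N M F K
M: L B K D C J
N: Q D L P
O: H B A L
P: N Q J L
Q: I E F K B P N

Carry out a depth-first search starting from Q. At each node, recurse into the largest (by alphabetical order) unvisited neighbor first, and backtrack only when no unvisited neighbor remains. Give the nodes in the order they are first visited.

Q → P → N → L → O → H → K → M → J → I → E → G → D → C → B → A → F

Visit Q
Q → P
P → N
N → L
L → O
O → H
H → K
K → M
M → J
J → I
J → E
E → G
G → D
D → C
D → B
D → A
H → F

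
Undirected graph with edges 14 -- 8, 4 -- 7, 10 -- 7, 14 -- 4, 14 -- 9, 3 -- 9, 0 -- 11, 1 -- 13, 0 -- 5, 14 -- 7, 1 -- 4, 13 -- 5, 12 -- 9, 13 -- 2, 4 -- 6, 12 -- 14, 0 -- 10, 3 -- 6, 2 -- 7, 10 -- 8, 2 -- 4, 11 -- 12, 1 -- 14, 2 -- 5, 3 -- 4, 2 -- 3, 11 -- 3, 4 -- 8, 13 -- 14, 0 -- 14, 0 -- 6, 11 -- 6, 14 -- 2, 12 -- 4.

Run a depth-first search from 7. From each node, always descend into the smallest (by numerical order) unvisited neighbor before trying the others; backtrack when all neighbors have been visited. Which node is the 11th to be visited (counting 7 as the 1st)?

Visit 7
7 → 2
2 → 3
3 → 4
4 → 1
1 → 13
13 → 5
5 → 0
0 → 6
6 → 11
11 → 12
12 → 9
9 → 14
14 → 8
8 → 10

Visit order: 7, 2, 3, 4, 1, 13, 5, 0, 6, 11, 12, 9, 14, 8, 10

12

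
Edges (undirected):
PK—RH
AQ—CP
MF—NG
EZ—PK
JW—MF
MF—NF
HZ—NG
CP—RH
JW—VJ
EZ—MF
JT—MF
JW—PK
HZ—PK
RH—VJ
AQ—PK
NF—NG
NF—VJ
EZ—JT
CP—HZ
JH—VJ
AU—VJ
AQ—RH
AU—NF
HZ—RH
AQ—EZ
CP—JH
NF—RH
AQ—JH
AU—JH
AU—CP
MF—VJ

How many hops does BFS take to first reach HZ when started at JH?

Level 0: JH
Level 1: AQ, AU, CP, VJ
Level 2: EZ, HZ, JW, MF, NF, PK, RH
Level 3: JT, NG
HZ first appears at level 2.

2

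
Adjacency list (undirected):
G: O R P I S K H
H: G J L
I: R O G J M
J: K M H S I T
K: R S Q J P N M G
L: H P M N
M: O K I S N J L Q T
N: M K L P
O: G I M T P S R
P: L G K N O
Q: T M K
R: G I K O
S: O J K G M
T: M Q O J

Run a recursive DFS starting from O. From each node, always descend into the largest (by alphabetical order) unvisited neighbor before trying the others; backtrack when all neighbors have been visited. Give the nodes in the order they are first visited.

Visit O
O → T
T → Q
Q → M
M → S
S → K
K → R
R → I
I → J
J → H
H → L
L → P
P → N
P → G

O, T, Q, M, S, K, R, I, J, H, L, P, N, G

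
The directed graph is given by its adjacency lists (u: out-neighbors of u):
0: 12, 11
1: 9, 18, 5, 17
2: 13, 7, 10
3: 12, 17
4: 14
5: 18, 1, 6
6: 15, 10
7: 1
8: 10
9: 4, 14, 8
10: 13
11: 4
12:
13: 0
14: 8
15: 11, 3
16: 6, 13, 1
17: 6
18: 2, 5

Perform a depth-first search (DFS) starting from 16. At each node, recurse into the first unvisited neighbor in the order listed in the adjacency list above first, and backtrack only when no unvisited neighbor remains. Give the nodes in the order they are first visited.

Visit 16
16 → 6
6 → 15
15 → 11
11 → 4
4 → 14
14 → 8
8 → 10
10 → 13
13 → 0
0 → 12
15 → 3
3 → 17
16 → 1
1 → 9
1 → 18
18 → 2
2 → 7
18 → 5

16, 6, 15, 11, 4, 14, 8, 10, 13, 0, 12, 3, 17, 1, 9, 18, 2, 7, 5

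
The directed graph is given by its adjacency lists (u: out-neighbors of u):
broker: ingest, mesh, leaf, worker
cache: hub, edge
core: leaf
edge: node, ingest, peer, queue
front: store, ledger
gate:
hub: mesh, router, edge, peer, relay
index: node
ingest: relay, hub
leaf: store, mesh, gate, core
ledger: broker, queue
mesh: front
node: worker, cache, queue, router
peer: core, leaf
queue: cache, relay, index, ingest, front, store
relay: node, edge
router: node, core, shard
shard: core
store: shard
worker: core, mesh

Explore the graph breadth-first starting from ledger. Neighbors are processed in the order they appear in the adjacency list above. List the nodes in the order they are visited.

ledger → broker → queue → ingest → mesh → leaf → worker → cache → relay → index → front → store → hub → gate → core → edge → node → shard → router → peer

Visit ledger; enqueue broker, queue → queue [broker, queue]
Visit broker; enqueue ingest, mesh, leaf, worker → queue [queue, ingest, mesh, leaf, worker]
Visit queue; enqueue cache, relay, index, front, store → queue [ingest, mesh, leaf, worker, cache, relay, index, front, store]
Visit ingest; enqueue hub → queue [mesh, leaf, worker, cache, relay, index, front, store, hub]
Visit mesh → queue [leaf, worker, cache, relay, index, front, store, hub]
Visit leaf; enqueue gate, core → queue [worker, cache, relay, index, front, store, hub, gate, core]
Visit worker → queue [cache, relay, index, front, store, hub, gate, core]
Visit cache; enqueue edge → queue [relay, index, front, store, hub, gate, core, edge]
Visit relay; enqueue node → queue [index, front, store, hub, gate, core, edge, node]
Visit index → queue [front, store, hub, gate, core, edge, node]
Visit front → queue [store, hub, gate, core, edge, node]
Visit store; enqueue shard → queue [hub, gate, core, edge, node, shard]
Visit hub; enqueue router, peer → queue [gate, core, edge, node, shard, router, peer]
Visit gate → queue [core, edge, node, shard, router, peer]
Visit core → queue [edge, node, shard, router, peer]
Visit edge → queue [node, shard, router, peer]
Visit node → queue [shard, router, peer]
Visit shard → queue [router, peer]
Visit router → queue [peer]
Visit peer → queue []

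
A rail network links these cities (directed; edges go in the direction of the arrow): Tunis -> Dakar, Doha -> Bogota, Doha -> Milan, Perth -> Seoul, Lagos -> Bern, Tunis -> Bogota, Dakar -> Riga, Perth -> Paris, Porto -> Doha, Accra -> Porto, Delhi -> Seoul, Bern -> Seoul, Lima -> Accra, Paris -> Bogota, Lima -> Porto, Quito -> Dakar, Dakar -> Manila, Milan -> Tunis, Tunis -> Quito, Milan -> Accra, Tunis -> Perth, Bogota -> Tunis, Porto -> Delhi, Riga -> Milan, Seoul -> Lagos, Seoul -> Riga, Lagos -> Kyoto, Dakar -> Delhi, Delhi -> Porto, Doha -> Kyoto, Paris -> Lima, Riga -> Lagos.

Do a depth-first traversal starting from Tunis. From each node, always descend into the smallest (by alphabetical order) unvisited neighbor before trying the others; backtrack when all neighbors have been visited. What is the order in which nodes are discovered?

Tunis, Bogota, Dakar, Delhi, Porto, Doha, Kyoto, Milan, Accra, Seoul, Lagos, Bern, Riga, Manila, Perth, Paris, Lima, Quito

Visit Tunis
Tunis → Bogota
Tunis → Dakar
Dakar → Delhi
Delhi → Porto
Porto → Doha
Doha → Kyoto
Doha → Milan
Milan → Accra
Delhi → Seoul
Seoul → Lagos
Lagos → Bern
Seoul → Riga
Dakar → Manila
Tunis → Perth
Perth → Paris
Paris → Lima
Tunis → Quito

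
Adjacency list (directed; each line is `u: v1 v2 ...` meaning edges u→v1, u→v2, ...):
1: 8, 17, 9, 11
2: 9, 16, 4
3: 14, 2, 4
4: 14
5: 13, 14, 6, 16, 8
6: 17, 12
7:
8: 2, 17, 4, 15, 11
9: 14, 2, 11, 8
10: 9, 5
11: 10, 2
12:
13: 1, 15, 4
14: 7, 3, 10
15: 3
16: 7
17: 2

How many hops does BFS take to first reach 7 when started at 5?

2

Level 0: 5
Level 1: 6, 8, 13, 14, 16
Level 2: 1, 2, 3, 4, 7, 10, 11, 12, 15, 17
Level 3: 9
7 first appears at level 2.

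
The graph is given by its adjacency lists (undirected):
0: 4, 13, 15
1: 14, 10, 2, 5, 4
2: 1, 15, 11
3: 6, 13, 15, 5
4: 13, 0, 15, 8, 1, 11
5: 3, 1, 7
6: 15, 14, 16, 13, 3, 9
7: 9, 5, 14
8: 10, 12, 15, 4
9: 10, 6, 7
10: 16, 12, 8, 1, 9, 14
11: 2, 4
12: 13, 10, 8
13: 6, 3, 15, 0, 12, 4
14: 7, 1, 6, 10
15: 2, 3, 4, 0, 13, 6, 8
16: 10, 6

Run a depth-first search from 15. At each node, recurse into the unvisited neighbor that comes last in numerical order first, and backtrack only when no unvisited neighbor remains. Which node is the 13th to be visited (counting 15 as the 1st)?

Visit 15
15 → 13
13 → 12
12 → 10
10 → 16
16 → 6
6 → 14
14 → 7
7 → 9
7 → 5
5 → 3
5 → 1
1 → 4
4 → 11
11 → 2
4 → 8
4 → 0

Visit order: 15, 13, 12, 10, 16, 6, 14, 7, 9, 5, 3, 1, 4, 11, 2, 8, 0

4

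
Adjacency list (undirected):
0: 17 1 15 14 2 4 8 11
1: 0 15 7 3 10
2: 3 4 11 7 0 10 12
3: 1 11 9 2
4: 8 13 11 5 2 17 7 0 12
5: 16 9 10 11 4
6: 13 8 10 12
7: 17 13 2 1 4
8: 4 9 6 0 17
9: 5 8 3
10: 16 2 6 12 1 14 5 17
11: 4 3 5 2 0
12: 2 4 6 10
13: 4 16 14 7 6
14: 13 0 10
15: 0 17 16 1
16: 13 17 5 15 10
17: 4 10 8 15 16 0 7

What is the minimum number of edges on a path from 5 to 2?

Level 0: 5
Level 1: 4, 9, 10, 11, 16
Level 2: 0, 1, 2, 3, 6, 7, 8, 12, 13, 14, 15, 17
2 first appears at level 2.

2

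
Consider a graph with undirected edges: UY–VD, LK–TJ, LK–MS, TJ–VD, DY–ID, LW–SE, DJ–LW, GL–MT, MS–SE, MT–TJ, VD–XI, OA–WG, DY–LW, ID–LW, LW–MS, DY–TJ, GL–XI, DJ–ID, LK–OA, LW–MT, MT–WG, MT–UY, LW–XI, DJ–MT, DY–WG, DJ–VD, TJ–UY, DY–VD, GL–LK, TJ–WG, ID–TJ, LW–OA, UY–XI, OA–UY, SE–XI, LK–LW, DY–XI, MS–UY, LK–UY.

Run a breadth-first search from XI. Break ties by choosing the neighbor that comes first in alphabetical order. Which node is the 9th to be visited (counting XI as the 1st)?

Visit XI; enqueue DY, GL, LW, SE, UY, VD → queue [DY, GL, LW, SE, UY, VD]
Visit DY; enqueue ID, TJ, WG → queue [GL, LW, SE, UY, VD, ID, TJ, WG]
Visit GL; enqueue LK, MT → queue [LW, SE, UY, VD, ID, TJ, WG, LK, MT]
Visit LW; enqueue DJ, MS, OA → queue [SE, UY, VD, ID, TJ, WG, LK, MT, DJ, MS, OA]
Visit SE → queue [UY, VD, ID, TJ, WG, LK, MT, DJ, MS, OA]
Visit UY → queue [VD, ID, TJ, WG, LK, MT, DJ, MS, OA]
Visit VD → queue [ID, TJ, WG, LK, MT, DJ, MS, OA]
Visit ID → queue [TJ, WG, LK, MT, DJ, MS, OA]
Visit TJ → queue [WG, LK, MT, DJ, MS, OA]
Visit WG → queue [LK, MT, DJ, MS, OA]
Visit LK → queue [MT, DJ, MS, OA]
Visit MT → queue [DJ, MS, OA]
Visit DJ → queue [MS, OA]
Visit MS → queue [OA]
Visit OA → queue []

Visit order: XI, DY, GL, LW, SE, UY, VD, ID, TJ, WG, LK, MT, DJ, MS, OA

TJ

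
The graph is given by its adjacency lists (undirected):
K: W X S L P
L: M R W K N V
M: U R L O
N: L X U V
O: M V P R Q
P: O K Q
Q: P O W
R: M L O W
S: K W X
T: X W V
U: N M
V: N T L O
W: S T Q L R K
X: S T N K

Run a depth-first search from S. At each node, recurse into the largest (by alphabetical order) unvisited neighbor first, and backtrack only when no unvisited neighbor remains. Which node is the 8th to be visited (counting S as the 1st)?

Visit S
S → X
X → T
T → W
W → R
R → O
O → V
V → N
N → U
U → M
M → L
L → K
K → P
P → Q

Visit order: S, X, T, W, R, O, V, N, U, M, L, K, P, Q

N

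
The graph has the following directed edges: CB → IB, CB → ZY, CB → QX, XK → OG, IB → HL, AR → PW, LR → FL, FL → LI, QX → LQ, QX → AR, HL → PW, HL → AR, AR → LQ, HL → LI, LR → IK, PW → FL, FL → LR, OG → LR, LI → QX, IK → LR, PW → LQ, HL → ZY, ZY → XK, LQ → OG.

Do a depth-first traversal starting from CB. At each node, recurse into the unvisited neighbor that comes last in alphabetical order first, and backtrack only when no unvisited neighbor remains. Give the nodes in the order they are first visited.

CB, ZY, XK, OG, LR, IK, FL, LI, QX, LQ, AR, PW, IB, HL

Visit CB
CB → ZY
ZY → XK
XK → OG
OG → LR
LR → IK
LR → FL
FL → LI
LI → QX
QX → LQ
QX → AR
AR → PW
CB → IB
IB → HL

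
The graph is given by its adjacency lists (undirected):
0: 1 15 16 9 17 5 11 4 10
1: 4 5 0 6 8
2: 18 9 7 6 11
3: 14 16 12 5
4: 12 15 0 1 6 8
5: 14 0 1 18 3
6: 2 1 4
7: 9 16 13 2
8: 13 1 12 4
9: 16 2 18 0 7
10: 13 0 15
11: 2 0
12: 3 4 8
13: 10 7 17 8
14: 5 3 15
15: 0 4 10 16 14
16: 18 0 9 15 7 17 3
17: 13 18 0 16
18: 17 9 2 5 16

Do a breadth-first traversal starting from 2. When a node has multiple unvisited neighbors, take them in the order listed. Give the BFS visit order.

2, 18, 9, 7, 6, 11, 17, 5, 16, 0, 13, 1, 4, 14, 3, 15, 10, 8, 12

Visit 2; enqueue 18, 9, 7, 6, 11 → queue [18, 9, 7, 6, 11]
Visit 18; enqueue 17, 5, 16 → queue [9, 7, 6, 11, 17, 5, 16]
Visit 9; enqueue 0 → queue [7, 6, 11, 17, 5, 16, 0]
Visit 7; enqueue 13 → queue [6, 11, 17, 5, 16, 0, 13]
Visit 6; enqueue 1, 4 → queue [11, 17, 5, 16, 0, 13, 1, 4]
Visit 11 → queue [17, 5, 16, 0, 13, 1, 4]
Visit 17 → queue [5, 16, 0, 13, 1, 4]
Visit 5; enqueue 14, 3 → queue [16, 0, 13, 1, 4, 14, 3]
Visit 16; enqueue 15 → queue [0, 13, 1, 4, 14, 3, 15]
Visit 0; enqueue 10 → queue [13, 1, 4, 14, 3, 15, 10]
Visit 13; enqueue 8 → queue [1, 4, 14, 3, 15, 10, 8]
Visit 1 → queue [4, 14, 3, 15, 10, 8]
Visit 4; enqueue 12 → queue [14, 3, 15, 10, 8, 12]
Visit 14 → queue [3, 15, 10, 8, 12]
Visit 3 → queue [15, 10, 8, 12]
Visit 15 → queue [10, 8, 12]
Visit 10 → queue [8, 12]
Visit 8 → queue [12]
Visit 12 → queue []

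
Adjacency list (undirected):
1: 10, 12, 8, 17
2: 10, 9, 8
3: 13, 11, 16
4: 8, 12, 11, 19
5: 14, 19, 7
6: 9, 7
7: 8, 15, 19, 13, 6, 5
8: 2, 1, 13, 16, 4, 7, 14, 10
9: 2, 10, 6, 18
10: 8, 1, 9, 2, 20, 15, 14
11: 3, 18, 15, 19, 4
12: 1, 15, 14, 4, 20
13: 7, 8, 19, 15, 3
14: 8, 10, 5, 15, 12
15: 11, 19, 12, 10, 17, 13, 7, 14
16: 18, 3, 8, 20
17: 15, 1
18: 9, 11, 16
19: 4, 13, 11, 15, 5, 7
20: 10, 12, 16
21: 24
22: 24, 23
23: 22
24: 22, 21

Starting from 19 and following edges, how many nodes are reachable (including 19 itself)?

BFS from 19 visits: 19, 15, 13, 11, 7, 5, 4, 17, 14, 12, 10, 8, 3, 18, 6, 1, 20, 9, 2, 16
Reachable nodes: 20 of 24 total.

20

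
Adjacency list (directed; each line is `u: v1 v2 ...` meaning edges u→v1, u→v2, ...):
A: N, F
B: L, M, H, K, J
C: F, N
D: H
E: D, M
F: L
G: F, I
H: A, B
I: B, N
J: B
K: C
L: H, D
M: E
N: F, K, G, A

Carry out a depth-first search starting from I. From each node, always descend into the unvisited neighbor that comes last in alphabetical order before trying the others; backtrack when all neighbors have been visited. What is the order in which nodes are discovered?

I -> N -> K -> C -> F -> L -> H -> B -> M -> E -> D -> J -> A -> G

Visit I
I → N
N → K
K → C
C → F
F → L
L → H
H → B
B → M
M → E
E → D
B → J
H → A
N → G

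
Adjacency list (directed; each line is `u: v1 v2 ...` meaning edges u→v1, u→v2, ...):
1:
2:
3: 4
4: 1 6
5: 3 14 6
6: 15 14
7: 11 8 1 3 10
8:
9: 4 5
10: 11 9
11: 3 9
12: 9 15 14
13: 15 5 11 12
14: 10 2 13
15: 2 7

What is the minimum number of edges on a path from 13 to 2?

2

Level 0: 13
Level 1: 5, 11, 12, 15
Level 2: 2, 3, 6, 7, 9, 14
Level 3: 1, 4, 8, 10
2 first appears at level 2.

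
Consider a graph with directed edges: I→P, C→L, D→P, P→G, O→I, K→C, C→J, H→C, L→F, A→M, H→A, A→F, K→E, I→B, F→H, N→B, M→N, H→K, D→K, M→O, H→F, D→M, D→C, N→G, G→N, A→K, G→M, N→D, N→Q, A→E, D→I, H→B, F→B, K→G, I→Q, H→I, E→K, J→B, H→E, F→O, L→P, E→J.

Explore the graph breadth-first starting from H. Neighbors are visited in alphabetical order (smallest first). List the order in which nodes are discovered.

H → A → B → C → E → F → I → K → M → J → L → O → P → Q → G → N → D

Visit H; enqueue A, B, C, E, F, I, K → queue [A, B, C, E, F, I, K]
Visit A; enqueue M → queue [B, C, E, F, I, K, M]
Visit B → queue [C, E, F, I, K, M]
Visit C; enqueue J, L → queue [E, F, I, K, M, J, L]
Visit E → queue [F, I, K, M, J, L]
Visit F; enqueue O → queue [I, K, M, J, L, O]
Visit I; enqueue P, Q → queue [K, M, J, L, O, P, Q]
Visit K; enqueue G → queue [M, J, L, O, P, Q, G]
Visit M; enqueue N → queue [J, L, O, P, Q, G, N]
Visit J → queue [L, O, P, Q, G, N]
Visit L → queue [O, P, Q, G, N]
Visit O → queue [P, Q, G, N]
Visit P → queue [Q, G, N]
Visit Q → queue [G, N]
Visit G → queue [N]
Visit N; enqueue D → queue [D]
Visit D → queue []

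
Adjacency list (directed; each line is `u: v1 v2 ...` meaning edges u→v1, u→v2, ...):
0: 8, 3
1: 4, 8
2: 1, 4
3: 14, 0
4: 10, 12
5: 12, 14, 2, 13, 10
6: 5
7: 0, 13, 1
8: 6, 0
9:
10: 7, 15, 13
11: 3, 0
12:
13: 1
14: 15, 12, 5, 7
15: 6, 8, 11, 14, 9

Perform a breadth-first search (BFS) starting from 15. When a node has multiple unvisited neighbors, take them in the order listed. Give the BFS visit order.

Visit 15; enqueue 6, 8, 11, 14, 9 → queue [6, 8, 11, 14, 9]
Visit 6; enqueue 5 → queue [8, 11, 14, 9, 5]
Visit 8; enqueue 0 → queue [11, 14, 9, 5, 0]
Visit 11; enqueue 3 → queue [14, 9, 5, 0, 3]
Visit 14; enqueue 12, 7 → queue [9, 5, 0, 3, 12, 7]
Visit 9 → queue [5, 0, 3, 12, 7]
Visit 5; enqueue 2, 13, 10 → queue [0, 3, 12, 7, 2, 13, 10]
Visit 0 → queue [3, 12, 7, 2, 13, 10]
Visit 3 → queue [12, 7, 2, 13, 10]
Visit 12 → queue [7, 2, 13, 10]
Visit 7; enqueue 1 → queue [2, 13, 10, 1]
Visit 2; enqueue 4 → queue [13, 10, 1, 4]
Visit 13 → queue [10, 1, 4]
Visit 10 → queue [1, 4]
Visit 1 → queue [4]
Visit 4 → queue []

15 -> 6 -> 8 -> 11 -> 14 -> 9 -> 5 -> 0 -> 3 -> 12 -> 7 -> 2 -> 13 -> 10 -> 1 -> 4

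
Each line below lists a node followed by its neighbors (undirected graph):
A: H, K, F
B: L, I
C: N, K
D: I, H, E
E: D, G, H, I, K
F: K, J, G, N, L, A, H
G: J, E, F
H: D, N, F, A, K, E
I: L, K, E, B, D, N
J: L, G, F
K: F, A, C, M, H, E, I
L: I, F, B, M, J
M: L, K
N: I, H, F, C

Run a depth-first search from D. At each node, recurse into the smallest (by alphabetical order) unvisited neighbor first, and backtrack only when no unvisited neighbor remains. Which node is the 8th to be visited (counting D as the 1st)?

C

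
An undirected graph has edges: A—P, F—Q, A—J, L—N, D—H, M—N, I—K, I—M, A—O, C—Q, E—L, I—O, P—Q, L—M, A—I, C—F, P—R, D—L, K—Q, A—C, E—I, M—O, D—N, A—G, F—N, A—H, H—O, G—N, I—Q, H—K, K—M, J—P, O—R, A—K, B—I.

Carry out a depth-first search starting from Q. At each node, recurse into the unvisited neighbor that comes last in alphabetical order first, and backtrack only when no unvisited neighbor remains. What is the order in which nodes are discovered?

Q → P → R → O → M → N → L → E → I → K → H → D → A → J → G → C → F → B

Visit Q
Q → P
P → R
R → O
O → M
M → N
N → L
L → E
E → I
I → K
K → H
H → D
H → A
A → J
A → G
A → C
C → F
I → B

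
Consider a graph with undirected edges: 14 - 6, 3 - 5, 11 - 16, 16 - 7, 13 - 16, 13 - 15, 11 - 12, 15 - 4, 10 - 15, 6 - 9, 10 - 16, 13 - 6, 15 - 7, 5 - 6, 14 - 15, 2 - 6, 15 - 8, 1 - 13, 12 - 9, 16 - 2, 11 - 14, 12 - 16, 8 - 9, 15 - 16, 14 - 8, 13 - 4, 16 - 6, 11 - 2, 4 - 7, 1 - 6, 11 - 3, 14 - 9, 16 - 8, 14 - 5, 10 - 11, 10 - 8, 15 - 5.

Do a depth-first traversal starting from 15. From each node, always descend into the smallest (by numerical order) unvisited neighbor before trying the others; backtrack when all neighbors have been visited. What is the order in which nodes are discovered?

15 → 4 → 7 → 16 → 2 → 6 → 1 → 13 → 5 → 3 → 11 → 10 → 8 → 9 → 12 → 14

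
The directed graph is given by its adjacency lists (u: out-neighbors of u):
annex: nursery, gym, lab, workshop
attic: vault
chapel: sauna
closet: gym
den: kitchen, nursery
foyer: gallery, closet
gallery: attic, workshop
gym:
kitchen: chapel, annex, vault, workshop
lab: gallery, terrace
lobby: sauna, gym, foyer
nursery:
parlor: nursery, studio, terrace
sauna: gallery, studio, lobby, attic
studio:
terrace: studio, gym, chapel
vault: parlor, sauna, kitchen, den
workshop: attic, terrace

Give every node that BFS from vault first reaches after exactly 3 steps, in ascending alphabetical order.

foyer, gym, lab

Level 0: vault
Level 1: den, kitchen, parlor, sauna
Level 2: annex, attic, chapel, gallery, lobby, nursery, studio, terrace, workshop
Level 3: foyer, gym, lab
Level 4: closet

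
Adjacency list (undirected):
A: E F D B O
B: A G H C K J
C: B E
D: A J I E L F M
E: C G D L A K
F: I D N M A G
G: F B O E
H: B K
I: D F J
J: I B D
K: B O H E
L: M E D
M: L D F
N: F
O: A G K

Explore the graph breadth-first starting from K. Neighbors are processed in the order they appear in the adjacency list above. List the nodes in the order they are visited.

Visit K; enqueue B, O, H, E → queue [B, O, H, E]
Visit B; enqueue A, G, C, J → queue [O, H, E, A, G, C, J]
Visit O → queue [H, E, A, G, C, J]
Visit H → queue [E, A, G, C, J]
Visit E; enqueue D, L → queue [A, G, C, J, D, L]
Visit A; enqueue F → queue [G, C, J, D, L, F]
Visit G → queue [C, J, D, L, F]
Visit C → queue [J, D, L, F]
Visit J; enqueue I → queue [D, L, F, I]
Visit D; enqueue M → queue [L, F, I, M]
Visit L → queue [F, I, M]
Visit F; enqueue N → queue [I, M, N]
Visit I → queue [M, N]
Visit M → queue [N]
Visit N → queue []

K → B → O → H → E → A → G → C → J → D → L → F → I → M → N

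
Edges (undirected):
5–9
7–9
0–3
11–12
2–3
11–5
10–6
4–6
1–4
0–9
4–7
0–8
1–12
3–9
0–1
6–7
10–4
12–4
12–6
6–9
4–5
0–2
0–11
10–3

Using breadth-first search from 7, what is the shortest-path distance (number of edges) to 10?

2

Level 0: 7
Level 1: 4, 6, 9
Level 2: 0, 1, 3, 5, 10, 12
Level 3: 2, 8, 11
10 first appears at level 2.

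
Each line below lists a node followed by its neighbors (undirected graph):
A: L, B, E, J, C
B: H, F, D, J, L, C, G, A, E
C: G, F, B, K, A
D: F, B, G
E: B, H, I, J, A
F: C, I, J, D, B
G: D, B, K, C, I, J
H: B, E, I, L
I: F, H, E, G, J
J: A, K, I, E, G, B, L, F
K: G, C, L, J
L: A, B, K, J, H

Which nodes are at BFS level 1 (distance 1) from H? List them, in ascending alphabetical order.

B, E, I, L

Level 0: H
Level 1: B, E, I, L
Level 2: A, C, D, F, G, J, K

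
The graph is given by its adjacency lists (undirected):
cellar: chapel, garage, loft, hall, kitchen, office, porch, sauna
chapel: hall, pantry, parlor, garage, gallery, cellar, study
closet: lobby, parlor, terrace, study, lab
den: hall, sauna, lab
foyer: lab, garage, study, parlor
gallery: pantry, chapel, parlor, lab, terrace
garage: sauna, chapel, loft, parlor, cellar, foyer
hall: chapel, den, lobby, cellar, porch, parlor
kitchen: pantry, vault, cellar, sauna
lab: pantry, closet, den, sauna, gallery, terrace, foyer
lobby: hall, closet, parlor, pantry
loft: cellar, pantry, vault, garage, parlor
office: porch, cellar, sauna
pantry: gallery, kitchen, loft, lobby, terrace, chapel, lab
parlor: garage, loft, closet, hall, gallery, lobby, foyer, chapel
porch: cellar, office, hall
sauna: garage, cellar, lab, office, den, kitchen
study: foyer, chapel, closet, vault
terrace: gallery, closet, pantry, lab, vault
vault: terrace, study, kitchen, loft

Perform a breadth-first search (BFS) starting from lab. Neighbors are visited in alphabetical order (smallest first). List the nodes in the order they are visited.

lab closet den foyer gallery pantry sauna terrace lobby parlor study hall garage chapel kitchen loft cellar office vault porch

Visit lab; enqueue closet, den, foyer, gallery, pantry, sauna, terrace → queue [closet, den, foyer, gallery, pantry, sauna, terrace]
Visit closet; enqueue lobby, parlor, study → queue [den, foyer, gallery, pantry, sauna, terrace, lobby, parlor, study]
Visit den; enqueue hall → queue [foyer, gallery, pantry, sauna, terrace, lobby, parlor, study, hall]
Visit foyer; enqueue garage → queue [gallery, pantry, sauna, terrace, lobby, parlor, study, hall, garage]
Visit gallery; enqueue chapel → queue [pantry, sauna, terrace, lobby, parlor, study, hall, garage, chapel]
Visit pantry; enqueue kitchen, loft → queue [sauna, terrace, lobby, parlor, study, hall, garage, chapel, kitchen, loft]
Visit sauna; enqueue cellar, office → queue [terrace, lobby, parlor, study, hall, garage, chapel, kitchen, loft, cellar, office]
Visit terrace; enqueue vault → queue [lobby, parlor, study, hall, garage, chapel, kitchen, loft, cellar, office, vault]
Visit lobby → queue [parlor, study, hall, garage, chapel, kitchen, loft, cellar, office, vault]
Visit parlor → queue [study, hall, garage, chapel, kitchen, loft, cellar, office, vault]
Visit study → queue [hall, garage, chapel, kitchen, loft, cellar, office, vault]
Visit hall; enqueue porch → queue [garage, chapel, kitchen, loft, cellar, office, vault, porch]
Visit garage → queue [chapel, kitchen, loft, cellar, office, vault, porch]
Visit chapel → queue [kitchen, loft, cellar, office, vault, porch]
Visit kitchen → queue [loft, cellar, office, vault, porch]
Visit loft → queue [cellar, office, vault, porch]
Visit cellar → queue [office, vault, porch]
Visit office → queue [vault, porch]
Visit vault → queue [porch]
Visit porch → queue []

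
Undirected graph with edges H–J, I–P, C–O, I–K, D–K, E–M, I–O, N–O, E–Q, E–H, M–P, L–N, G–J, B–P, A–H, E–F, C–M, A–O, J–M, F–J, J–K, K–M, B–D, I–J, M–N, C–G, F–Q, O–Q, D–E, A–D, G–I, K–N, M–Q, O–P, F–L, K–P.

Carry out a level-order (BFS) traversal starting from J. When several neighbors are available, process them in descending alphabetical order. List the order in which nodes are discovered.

Visit J; enqueue M, K, I, H, G, F → queue [M, K, I, H, G, F]
Visit M; enqueue Q, P, N, E, C → queue [K, I, H, G, F, Q, P, N, E, C]
Visit K; enqueue D → queue [I, H, G, F, Q, P, N, E, C, D]
Visit I; enqueue O → queue [H, G, F, Q, P, N, E, C, D, O]
Visit H; enqueue A → queue [G, F, Q, P, N, E, C, D, O, A]
Visit G → queue [F, Q, P, N, E, C, D, O, A]
Visit F; enqueue L → queue [Q, P, N, E, C, D, O, A, L]
Visit Q → queue [P, N, E, C, D, O, A, L]
Visit P; enqueue B → queue [N, E, C, D, O, A, L, B]
Visit N → queue [E, C, D, O, A, L, B]
Visit E → queue [C, D, O, A, L, B]
Visit C → queue [D, O, A, L, B]
Visit D → queue [O, A, L, B]
Visit O → queue [A, L, B]
Visit A → queue [L, B]
Visit L → queue [B]
Visit B → queue []

J, M, K, I, H, G, F, Q, P, N, E, C, D, O, A, L, B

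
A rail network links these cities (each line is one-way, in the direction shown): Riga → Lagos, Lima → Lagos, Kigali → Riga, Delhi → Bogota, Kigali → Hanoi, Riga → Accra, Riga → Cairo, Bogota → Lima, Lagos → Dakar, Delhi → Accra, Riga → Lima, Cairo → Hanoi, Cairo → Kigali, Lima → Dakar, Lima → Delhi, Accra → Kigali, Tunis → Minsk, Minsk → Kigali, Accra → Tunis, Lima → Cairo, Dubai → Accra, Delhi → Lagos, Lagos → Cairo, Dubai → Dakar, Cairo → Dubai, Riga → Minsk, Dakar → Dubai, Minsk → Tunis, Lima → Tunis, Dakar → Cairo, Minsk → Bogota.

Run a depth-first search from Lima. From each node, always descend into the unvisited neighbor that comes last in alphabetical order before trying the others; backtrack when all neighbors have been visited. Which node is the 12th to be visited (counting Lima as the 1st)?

Bogota

Visit Lima
Lima → Tunis
Tunis → Minsk
Minsk → Kigali
Kigali → Riga
Riga → Lagos
Lagos → Dakar
Dakar → Dubai
Dubai → Accra
Dakar → Cairo
Cairo → Hanoi
Minsk → Bogota
Lima → Delhi

Visit order: Lima, Tunis, Minsk, Kigali, Riga, Lagos, Dakar, Dubai, Accra, Cairo, Hanoi, Bogota, Delhi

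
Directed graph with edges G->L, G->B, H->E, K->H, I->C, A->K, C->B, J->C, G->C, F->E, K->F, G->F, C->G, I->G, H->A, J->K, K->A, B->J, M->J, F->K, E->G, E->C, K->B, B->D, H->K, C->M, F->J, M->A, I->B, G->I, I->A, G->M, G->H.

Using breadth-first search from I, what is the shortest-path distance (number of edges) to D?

2

Level 0: I
Level 1: A, B, C, G
Level 2: D, F, H, J, K, L, M
Level 3: E
D first appears at level 2.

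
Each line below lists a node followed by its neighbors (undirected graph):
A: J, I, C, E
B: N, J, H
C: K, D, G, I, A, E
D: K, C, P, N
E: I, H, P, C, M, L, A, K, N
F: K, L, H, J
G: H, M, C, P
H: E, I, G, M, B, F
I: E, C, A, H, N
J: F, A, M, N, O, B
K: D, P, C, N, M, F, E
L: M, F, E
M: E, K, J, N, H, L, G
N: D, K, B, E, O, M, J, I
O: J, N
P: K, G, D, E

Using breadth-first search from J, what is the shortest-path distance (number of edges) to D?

Level 0: J
Level 1: A, B, F, M, N, O
Level 2: C, D, E, G, H, I, K, L
Level 3: P
D first appears at level 2.

2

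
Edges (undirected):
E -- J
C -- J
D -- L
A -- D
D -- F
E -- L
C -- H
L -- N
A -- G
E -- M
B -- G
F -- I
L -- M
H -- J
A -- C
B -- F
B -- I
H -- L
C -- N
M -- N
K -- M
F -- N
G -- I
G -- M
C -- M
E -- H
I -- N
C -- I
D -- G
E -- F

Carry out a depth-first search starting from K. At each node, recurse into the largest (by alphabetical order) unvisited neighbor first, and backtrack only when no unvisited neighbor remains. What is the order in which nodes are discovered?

Visit K
K → M
M → N
N → L
L → H
H → J
J → E
E → F
F → I
I → G
G → D
D → A
A → C
G → B

K -> M -> N -> L -> H -> J -> E -> F -> I -> G -> D -> A -> C -> B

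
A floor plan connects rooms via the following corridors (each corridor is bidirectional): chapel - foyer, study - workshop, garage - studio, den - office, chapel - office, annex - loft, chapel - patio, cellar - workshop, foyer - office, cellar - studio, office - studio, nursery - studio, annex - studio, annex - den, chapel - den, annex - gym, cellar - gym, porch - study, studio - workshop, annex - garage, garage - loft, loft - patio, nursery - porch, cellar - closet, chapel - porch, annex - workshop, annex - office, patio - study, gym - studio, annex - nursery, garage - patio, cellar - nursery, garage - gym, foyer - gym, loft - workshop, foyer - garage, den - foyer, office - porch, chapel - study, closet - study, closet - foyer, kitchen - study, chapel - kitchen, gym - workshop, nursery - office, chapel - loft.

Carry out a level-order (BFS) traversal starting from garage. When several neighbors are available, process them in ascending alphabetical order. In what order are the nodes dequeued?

Visit garage; enqueue annex, foyer, gym, loft, patio, studio → queue [annex, foyer, gym, loft, patio, studio]
Visit annex; enqueue den, nursery, office, workshop → queue [foyer, gym, loft, patio, studio, den, nursery, office, workshop]
Visit foyer; enqueue chapel, closet → queue [gym, loft, patio, studio, den, nursery, office, workshop, chapel, closet]
Visit gym; enqueue cellar → queue [loft, patio, studio, den, nursery, office, workshop, chapel, closet, cellar]
Visit loft → queue [patio, studio, den, nursery, office, workshop, chapel, closet, cellar]
Visit patio; enqueue study → queue [studio, den, nursery, office, workshop, chapel, closet, cellar, study]
Visit studio → queue [den, nursery, office, workshop, chapel, closet, cellar, study]
Visit den → queue [nursery, office, workshop, chapel, closet, cellar, study]
Visit nursery; enqueue porch → queue [office, workshop, chapel, closet, cellar, study, porch]
Visit office → queue [workshop, chapel, closet, cellar, study, porch]
Visit workshop → queue [chapel, closet, cellar, study, porch]
Visit chapel; enqueue kitchen → queue [closet, cellar, study, porch, kitchen]
Visit closet → queue [cellar, study, porch, kitchen]
Visit cellar → queue [study, porch, kitchen]
Visit study → queue [porch, kitchen]
Visit porch → queue [kitchen]
Visit kitchen → queue []

garage, annex, foyer, gym, loft, patio, studio, den, nursery, office, workshop, chapel, closet, cellar, study, porch, kitchen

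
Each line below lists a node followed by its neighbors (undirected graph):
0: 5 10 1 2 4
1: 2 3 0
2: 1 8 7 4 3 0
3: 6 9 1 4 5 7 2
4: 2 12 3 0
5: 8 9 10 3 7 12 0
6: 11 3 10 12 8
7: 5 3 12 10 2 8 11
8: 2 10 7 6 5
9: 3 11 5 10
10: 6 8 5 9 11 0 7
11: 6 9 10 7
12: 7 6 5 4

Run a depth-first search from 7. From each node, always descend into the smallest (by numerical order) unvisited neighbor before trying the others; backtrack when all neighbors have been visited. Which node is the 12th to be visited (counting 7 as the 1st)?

9

Visit 7
7 → 2
2 → 0
0 → 1
1 → 3
3 → 4
4 → 12
12 → 5
5 → 8
8 → 6
6 → 10
10 → 9
9 → 11

Visit order: 7, 2, 0, 1, 3, 4, 12, 5, 8, 6, 10, 9, 11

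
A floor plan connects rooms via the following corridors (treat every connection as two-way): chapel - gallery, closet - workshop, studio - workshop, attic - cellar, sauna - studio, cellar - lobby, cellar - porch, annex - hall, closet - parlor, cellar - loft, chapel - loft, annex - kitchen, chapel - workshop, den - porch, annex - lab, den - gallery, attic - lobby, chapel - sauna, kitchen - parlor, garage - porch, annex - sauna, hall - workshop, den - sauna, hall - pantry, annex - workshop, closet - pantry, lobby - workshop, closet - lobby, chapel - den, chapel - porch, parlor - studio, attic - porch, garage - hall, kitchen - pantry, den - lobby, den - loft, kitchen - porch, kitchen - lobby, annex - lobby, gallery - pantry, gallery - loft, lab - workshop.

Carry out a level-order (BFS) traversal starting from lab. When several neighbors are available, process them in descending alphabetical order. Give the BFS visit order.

lab → workshop → annex → studio → lobby → hall → closet → chapel → sauna → kitchen → parlor → den → cellar → attic → pantry → garage → porch → loft → gallery

Visit lab; enqueue workshop, annex → queue [workshop, annex]
Visit workshop; enqueue studio, lobby, hall, closet, chapel → queue [annex, studio, lobby, hall, closet, chapel]
Visit annex; enqueue sauna, kitchen → queue [studio, lobby, hall, closet, chapel, sauna, kitchen]
Visit studio; enqueue parlor → queue [lobby, hall, closet, chapel, sauna, kitchen, parlor]
Visit lobby; enqueue den, cellar, attic → queue [hall, closet, chapel, sauna, kitchen, parlor, den, cellar, attic]
Visit hall; enqueue pantry, garage → queue [closet, chapel, sauna, kitchen, parlor, den, cellar, attic, pantry, garage]
Visit closet → queue [chapel, sauna, kitchen, parlor, den, cellar, attic, pantry, garage]
Visit chapel; enqueue porch, loft, gallery → queue [sauna, kitchen, parlor, den, cellar, attic, pantry, garage, porch, loft, gallery]
Visit sauna → queue [kitchen, parlor, den, cellar, attic, pantry, garage, porch, loft, gallery]
Visit kitchen → queue [parlor, den, cellar, attic, pantry, garage, porch, loft, gallery]
Visit parlor → queue [den, cellar, attic, pantry, garage, porch, loft, gallery]
Visit den → queue [cellar, attic, pantry, garage, porch, loft, gallery]
Visit cellar → queue [attic, pantry, garage, porch, loft, gallery]
Visit attic → queue [pantry, garage, porch, loft, gallery]
Visit pantry → queue [garage, porch, loft, gallery]
Visit garage → queue [porch, loft, gallery]
Visit porch → queue [loft, gallery]
Visit loft → queue [gallery]
Visit gallery → queue []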